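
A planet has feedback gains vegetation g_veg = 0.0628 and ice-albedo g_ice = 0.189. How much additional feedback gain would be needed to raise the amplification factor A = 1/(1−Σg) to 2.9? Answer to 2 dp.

0.40

Current total gain = 0.2518.
Target gain for A = 2.9: g* = 1 − 1/2.9 = 0.6552.
Additional gain needed = 0.6552 − 0.2518 = 0.40.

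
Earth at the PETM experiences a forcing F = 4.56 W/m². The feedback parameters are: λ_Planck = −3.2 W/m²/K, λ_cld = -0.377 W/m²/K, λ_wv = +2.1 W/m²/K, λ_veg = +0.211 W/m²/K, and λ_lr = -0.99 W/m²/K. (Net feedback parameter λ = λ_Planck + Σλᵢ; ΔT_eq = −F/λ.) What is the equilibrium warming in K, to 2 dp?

2.02 K

Net feedback parameter λ = (−3.2) + (-0.377) + (+2.1) + (+0.211) + (-0.99) = -2.256 W/m²/K.
ΔT = −F/λ = −4.56/(-2.256) = 2.02 K.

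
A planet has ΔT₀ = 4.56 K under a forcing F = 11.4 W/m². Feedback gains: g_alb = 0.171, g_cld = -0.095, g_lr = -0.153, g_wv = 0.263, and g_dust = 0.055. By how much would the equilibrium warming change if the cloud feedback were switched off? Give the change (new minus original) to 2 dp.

0.86 K

Original: g = 0.241, ΔT = 4.56/(1−0.241) = 6.0079 K.
Without cloud: g' = 0.336, ΔT' = 4.56/(1−0.336) = 6.8675 K.
Change = 6.8675 − 6.0079 = 0.86 K.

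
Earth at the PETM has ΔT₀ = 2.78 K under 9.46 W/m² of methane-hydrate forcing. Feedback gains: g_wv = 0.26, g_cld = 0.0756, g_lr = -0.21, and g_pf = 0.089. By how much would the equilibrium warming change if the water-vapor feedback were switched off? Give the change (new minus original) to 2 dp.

-0.88 K

Original: g = 0.2146, ΔT = 2.78/(1−0.2146) = 3.5396 K.
Without water-vapor: g' = -0.0454, ΔT' = 2.78/(1+0.0454) = 2.6593 K.
Change = 2.6593 − 3.5396 = -0.88 K.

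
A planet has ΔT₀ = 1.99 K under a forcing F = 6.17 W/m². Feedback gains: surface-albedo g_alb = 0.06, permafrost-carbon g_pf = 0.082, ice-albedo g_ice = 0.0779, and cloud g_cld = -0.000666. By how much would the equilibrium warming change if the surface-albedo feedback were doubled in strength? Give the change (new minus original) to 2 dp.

0.21 K

Original: g = 0.219234, ΔT = 1.99/(1−0.219234) = 2.5488 K.
With doubled surface-albedo: g' = 0.279234, ΔT' = 1.99/(1−0.279234) = 2.7610 K.
Change = 2.7610 − 2.5488 = 0.21 K.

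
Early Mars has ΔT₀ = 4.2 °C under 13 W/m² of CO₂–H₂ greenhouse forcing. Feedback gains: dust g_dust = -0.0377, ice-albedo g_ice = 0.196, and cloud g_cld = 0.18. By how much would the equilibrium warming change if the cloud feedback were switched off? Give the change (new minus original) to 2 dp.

-1.36 °C

Original: g = 0.3383, ΔT = 4.2/(1−0.3383) = 6.3473 °C.
Without cloud: g' = 0.1583, ΔT' = 4.2/(1−0.1583) = 4.9899 °C.
Change = 4.9899 − 6.3473 = -1.36 °C.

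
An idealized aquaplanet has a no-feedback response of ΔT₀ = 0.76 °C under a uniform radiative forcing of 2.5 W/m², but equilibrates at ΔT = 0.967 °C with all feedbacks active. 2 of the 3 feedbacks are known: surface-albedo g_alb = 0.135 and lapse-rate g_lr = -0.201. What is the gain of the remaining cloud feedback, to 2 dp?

0.28

Amplification A = ΔT/ΔT₀ = 0.967/0.76 = 1.272.
Total gain g = 1 − 1/A = 1 − 1/1.272 = 0.2138.
Known gains sum to 0.135 − 0.201 = -0.066.
g_cld = 0.2138 + 0.066 = 0.28.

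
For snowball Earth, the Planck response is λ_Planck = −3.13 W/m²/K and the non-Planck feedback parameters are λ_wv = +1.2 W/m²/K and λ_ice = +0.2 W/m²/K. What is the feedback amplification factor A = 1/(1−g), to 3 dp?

1.809

Convert to gains: g_wv = 1.2/3.13 = 0.3834; g_ice = 0.2/3.13 = 0.0639.
Total gain g = 0.4473.
A = 1/(1 − 0.4473) = 1.809.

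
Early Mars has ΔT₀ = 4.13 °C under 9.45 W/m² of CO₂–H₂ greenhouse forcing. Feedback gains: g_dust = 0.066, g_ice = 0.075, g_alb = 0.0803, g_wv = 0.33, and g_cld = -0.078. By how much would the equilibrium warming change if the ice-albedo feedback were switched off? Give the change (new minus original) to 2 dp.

-0.98 °C

Original: g = 0.4733, ΔT = 4.13/(1−0.4733) = 7.8413 °C.
Without ice-albedo: g' = 0.3983, ΔT' = 4.13/(1−0.3983) = 6.8639 °C.
Change = 6.8639 − 7.8413 = -0.98 °C.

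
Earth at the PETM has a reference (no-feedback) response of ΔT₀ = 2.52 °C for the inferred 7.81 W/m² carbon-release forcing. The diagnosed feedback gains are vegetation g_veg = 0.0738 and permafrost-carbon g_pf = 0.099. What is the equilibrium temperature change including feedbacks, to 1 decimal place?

Total gain g = 0.0738 + 0.099 = 0.1728.
Amplification A = 1/(1 − 0.1728) = 1.209.
ΔT = 2.52 × 1.209 = 3.0 °C.

3.0 °C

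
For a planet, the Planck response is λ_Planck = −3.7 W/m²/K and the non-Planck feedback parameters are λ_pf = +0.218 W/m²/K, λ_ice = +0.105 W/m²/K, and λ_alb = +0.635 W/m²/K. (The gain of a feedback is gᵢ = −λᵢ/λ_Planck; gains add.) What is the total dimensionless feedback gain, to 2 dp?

Convert to gains: g_pf = 0.218/3.7 = 0.05892; g_ice = 0.105/3.7 = 0.02838; g_alb = 0.635/3.7 = 0.1716.
Total gain g = 0.2589.

0.26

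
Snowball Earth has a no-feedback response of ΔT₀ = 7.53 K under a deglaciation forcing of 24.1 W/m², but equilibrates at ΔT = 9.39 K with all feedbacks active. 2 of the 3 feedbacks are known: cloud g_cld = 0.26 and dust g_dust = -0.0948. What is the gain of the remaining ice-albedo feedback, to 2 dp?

0.03

Amplification A = ΔT/ΔT₀ = 9.39/7.53 = 1.247.
Total gain g = 1 − 1/A = 1 − 1/1.247 = 0.1981.
Known gains sum to 0.26 − 0.0948 = 0.1652.
g_ice = 0.1981 − 0.1652 = 0.03.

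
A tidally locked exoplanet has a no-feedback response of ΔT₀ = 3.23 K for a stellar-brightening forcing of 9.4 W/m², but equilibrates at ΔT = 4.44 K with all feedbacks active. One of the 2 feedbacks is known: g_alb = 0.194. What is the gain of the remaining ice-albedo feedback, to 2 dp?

0.08

Amplification A = ΔT/ΔT₀ = 4.44/3.23 = 1.375.
Total gain g = 1 − 1/A = 1 − 1/1.375 = 0.2727.
The known gain is 0.194.
g_ice = 0.2727 − 0.194 = 0.08.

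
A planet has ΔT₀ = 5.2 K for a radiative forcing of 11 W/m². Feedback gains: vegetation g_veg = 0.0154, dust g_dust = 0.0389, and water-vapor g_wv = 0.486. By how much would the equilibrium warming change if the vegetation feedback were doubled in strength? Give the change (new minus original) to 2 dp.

Original: g = 0.5403, ΔT = 5.2/(1−0.5403) = 11.3117 K.
With doubled vegetation: g' = 0.5557, ΔT' = 5.2/(1−0.5557) = 11.7038 K.
Change = 11.7038 − 11.3117 = 0.39 K.

0.39 K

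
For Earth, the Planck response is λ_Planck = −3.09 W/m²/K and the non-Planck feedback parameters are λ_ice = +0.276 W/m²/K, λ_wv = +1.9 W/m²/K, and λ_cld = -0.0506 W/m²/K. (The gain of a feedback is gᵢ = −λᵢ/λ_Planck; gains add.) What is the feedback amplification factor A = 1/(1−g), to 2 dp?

Convert to gains: g_ice = 0.276/3.09 = 0.08932; g_wv = 1.9/3.09 = 0.6149; g_cld = -0.0506/3.09 = -0.01638.
Total gain g = 0.68784.
A = 1/(1 − 0.68784) = 3.20.

3.20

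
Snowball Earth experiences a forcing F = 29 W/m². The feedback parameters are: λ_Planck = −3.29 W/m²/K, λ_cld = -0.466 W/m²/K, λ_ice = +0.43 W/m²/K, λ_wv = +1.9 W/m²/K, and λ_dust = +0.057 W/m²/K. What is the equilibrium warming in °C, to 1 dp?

21.2 °C

Net feedback parameter λ = (−3.29) + (-0.466) + (+0.43) + (+1.9) + (+0.057) = -1.369 W/m²/K.
ΔT = −F/λ = −29/(-1.369) = 21.2 °C.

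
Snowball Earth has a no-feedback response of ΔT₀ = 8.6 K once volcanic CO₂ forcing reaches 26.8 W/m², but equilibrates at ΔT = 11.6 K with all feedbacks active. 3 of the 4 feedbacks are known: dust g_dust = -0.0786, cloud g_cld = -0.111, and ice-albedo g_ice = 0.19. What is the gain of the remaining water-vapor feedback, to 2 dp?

Amplification A = ΔT/ΔT₀ = 11.6/8.6 = 1.349.
Total gain g = 1 − 1/A = 1 − 1/1.349 = 0.2587.
Known gains sum to -0.0786 − 0.111 + 0.19 = 0.0004.
g_wv = 0.2587 − 0.0004 = 0.26.

0.26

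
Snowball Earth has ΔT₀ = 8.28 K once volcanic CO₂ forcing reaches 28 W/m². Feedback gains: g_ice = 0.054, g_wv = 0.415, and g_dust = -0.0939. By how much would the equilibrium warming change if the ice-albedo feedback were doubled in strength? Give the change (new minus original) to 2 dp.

1.25 K

Original: g = 0.3751, ΔT = 8.28/(1−0.3751) = 13.2501 K.
With doubled ice-albedo: g' = 0.4291, ΔT' = 8.28/(1−0.4291) = 14.5034 K.
Change = 14.5034 − 13.2501 = 1.25 K.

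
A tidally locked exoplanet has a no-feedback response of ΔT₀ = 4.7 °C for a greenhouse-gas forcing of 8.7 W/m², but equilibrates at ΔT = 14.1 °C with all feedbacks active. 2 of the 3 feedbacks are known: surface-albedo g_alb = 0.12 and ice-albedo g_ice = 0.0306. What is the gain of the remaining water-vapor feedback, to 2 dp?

Amplification A = ΔT/ΔT₀ = 14.1/4.7 = 3.
Total gain g = 1 − 1/A = 1 − 1/3 = 0.6667.
Known gains sum to 0.12 + 0.0306 = 0.1506.
g_wv = 0.6667 − 0.1506 = 0.52.

0.52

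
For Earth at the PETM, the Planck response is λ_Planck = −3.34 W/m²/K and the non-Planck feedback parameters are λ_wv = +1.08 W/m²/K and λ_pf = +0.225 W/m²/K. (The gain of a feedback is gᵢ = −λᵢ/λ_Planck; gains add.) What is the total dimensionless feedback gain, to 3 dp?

0.391

Convert to gains: g_wv = 1.08/3.34 = 0.3234; g_pf = 0.225/3.34 = 0.06737.
Total gain g = 0.39077.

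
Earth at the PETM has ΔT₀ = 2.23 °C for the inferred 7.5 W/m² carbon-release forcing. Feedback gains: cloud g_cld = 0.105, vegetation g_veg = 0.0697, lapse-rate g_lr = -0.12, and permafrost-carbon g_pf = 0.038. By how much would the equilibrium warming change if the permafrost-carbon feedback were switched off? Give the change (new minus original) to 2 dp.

-0.10 °C

Original: g = 0.0927, ΔT = 2.23/(1−0.0927) = 2.4578 °C.
Without permafrost-carbon: g' = 0.0547, ΔT' = 2.23/(1−0.0547) = 2.3590 °C.
Change = 2.3590 − 2.4578 = -0.10 °C.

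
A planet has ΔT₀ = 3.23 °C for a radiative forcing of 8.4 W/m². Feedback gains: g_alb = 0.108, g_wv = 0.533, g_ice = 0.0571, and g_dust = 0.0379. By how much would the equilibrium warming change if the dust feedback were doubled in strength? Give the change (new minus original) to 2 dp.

Original: g = 0.736, ΔT = 3.23/(1−0.736) = 12.2348 °C.
With doubled dust: g' = 0.7739, ΔT' = 3.23/(1−0.7739) = 14.2857 °C.
Change = 14.2857 − 12.2348 = 2.05 °C.

2.05 °C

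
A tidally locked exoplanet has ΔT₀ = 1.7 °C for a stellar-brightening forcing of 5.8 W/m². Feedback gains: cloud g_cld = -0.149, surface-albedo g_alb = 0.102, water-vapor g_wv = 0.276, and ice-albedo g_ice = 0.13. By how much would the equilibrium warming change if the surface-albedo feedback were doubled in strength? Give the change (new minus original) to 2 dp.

0.50 °C

Original: g = 0.359, ΔT = 1.7/(1−0.359) = 2.6521 °C.
With doubled surface-albedo: g' = 0.461, ΔT' = 1.7/(1−0.461) = 3.1540 °C.
Change = 3.1540 − 2.6521 = 0.50 °C.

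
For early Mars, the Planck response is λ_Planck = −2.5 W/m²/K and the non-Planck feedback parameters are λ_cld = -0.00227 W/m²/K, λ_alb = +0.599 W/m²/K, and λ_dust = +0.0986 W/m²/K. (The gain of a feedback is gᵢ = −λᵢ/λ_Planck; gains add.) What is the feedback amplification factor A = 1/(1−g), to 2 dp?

Convert to gains: g_cld = -0.00227/2.5 = -0.000908; g_alb = 0.599/2.5 = 0.2396; g_dust = 0.0986/2.5 = 0.03944.
Total gain g = 0.278132.
A = 1/(1 − 0.278132) = 1.39.

1.39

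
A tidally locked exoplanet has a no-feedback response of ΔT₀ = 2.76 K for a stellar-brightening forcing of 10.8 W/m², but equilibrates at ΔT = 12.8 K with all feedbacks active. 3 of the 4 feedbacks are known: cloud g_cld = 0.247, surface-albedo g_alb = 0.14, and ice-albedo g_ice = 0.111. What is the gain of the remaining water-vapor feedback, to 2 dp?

Amplification A = ΔT/ΔT₀ = 12.8/2.76 = 4.638.
Total gain g = 1 − 1/A = 1 − 1/4.638 = 0.7844.
Known gains sum to 0.247 + 0.14 + 0.111 = 0.498.
g_wv = 0.7844 − 0.498 = 0.29.

0.29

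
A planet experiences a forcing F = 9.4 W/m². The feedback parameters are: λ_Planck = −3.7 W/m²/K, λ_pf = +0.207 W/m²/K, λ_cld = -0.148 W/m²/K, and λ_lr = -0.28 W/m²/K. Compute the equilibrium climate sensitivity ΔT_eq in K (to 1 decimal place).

Net feedback parameter λ = (−3.7) + (+0.207) + (-0.148) + (-0.28) = -3.921 W/m²/K.
ΔT = −F/λ = −9.4/(-3.921) = 2.4 K.

2.4 K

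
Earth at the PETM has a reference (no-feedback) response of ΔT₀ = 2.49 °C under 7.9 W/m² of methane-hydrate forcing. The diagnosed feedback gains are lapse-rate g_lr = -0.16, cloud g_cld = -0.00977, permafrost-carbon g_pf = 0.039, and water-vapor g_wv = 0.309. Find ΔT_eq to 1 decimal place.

3.0 °C

Total gain g = -0.16 − 0.00977 + 0.039 + 0.309 = 0.17823.
Amplification A = 1/(1 − 0.17823) = 1.217.
ΔT = 2.49 × 1.217 = 3.0 °C.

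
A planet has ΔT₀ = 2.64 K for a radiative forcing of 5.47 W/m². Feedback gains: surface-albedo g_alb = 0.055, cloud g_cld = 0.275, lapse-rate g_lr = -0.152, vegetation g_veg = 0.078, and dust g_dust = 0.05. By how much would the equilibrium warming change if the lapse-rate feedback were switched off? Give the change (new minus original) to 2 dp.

Original: g = 0.306, ΔT = 2.64/(1−0.306) = 3.8040 K.
Without lapse-rate: g' = 0.458, ΔT' = 2.64/(1−0.458) = 4.8708 K.
Change = 4.8708 − 3.8040 = 1.07 K.

1.07 K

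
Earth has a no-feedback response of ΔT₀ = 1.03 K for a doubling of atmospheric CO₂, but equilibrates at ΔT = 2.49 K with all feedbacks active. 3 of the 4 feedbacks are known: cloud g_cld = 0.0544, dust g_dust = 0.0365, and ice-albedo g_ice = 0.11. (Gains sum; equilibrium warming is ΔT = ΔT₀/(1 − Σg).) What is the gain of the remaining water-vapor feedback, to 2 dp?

Amplification A = ΔT/ΔT₀ = 2.49/1.03 = 2.417.
Total gain g = 1 − 1/A = 1 − 1/2.417 = 0.5863.
Known gains sum to 0.0544 + 0.0365 + 0.11 = 0.2009.
g_wv = 0.5863 − 0.2009 = 0.39.

0.39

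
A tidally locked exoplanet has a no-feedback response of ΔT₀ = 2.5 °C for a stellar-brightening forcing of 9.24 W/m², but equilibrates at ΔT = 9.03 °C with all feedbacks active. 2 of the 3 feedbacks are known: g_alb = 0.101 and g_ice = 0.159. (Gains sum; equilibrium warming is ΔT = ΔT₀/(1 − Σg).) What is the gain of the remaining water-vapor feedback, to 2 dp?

0.46

Amplification A = ΔT/ΔT₀ = 9.03/2.5 = 3.612.
Total gain g = 1 − 1/A = 1 − 1/3.612 = 0.7231.
Known gains sum to 0.101 + 0.159 = 0.26.
g_wv = 0.7231 − 0.26 = 0.46.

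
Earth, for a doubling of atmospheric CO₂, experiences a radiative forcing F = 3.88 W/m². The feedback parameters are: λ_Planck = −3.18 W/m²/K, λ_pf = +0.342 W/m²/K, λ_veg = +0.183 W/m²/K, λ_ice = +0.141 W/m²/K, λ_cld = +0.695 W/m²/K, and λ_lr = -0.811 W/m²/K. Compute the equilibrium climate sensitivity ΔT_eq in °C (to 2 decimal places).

Net feedback parameter λ = (−3.18) + (+0.342) + (+0.183) + (+0.141) + (+0.695) + (-0.811) = -2.63 W/m²/K.
ΔT = −F/λ = −3.88/(-2.63) = 1.48 °C.

1.48 °C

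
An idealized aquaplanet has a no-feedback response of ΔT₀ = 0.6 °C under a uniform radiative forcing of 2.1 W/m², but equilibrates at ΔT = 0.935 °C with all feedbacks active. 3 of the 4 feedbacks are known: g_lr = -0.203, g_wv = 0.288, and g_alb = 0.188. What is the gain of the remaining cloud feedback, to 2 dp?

0.09

Amplification A = ΔT/ΔT₀ = 0.935/0.6 = 1.558.
Total gain g = 1 − 1/A = 1 − 1/1.558 = 0.3582.
Known gains sum to -0.203 + 0.288 + 0.188 = 0.273.
g_cld = 0.3582 − 0.273 = 0.09.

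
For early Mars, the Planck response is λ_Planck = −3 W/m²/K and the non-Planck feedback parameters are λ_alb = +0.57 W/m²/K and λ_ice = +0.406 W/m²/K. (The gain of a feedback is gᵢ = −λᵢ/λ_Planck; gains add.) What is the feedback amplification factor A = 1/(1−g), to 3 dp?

1.482

Convert to gains: g_alb = 0.57/3 = 0.19; g_ice = 0.406/3 = 0.1353.
Total gain g = 0.3253.
A = 1/(1 − 0.3253) = 1.482.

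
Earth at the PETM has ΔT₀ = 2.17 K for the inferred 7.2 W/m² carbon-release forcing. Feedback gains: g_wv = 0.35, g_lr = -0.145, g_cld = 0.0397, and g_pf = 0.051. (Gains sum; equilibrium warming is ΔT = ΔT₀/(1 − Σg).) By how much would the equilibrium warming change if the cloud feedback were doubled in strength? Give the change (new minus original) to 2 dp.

Original: g = 0.2957, ΔT = 2.17/(1−0.2957) = 3.0811 K.
With doubled cloud: g' = 0.3354, ΔT' = 2.17/(1−0.3354) = 3.2651 K.
Change = 3.2651 − 3.0811 = 0.18 K.

0.18 K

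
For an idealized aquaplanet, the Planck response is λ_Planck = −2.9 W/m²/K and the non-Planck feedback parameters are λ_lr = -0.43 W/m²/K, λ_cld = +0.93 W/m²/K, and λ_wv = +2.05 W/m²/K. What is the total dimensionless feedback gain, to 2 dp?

0.88

Convert to gains: g_lr = -0.43/2.9 = -0.1483; g_cld = 0.93/2.9 = 0.3207; g_wv = 2.05/2.9 = 0.7069.
Total gain g = 0.8793.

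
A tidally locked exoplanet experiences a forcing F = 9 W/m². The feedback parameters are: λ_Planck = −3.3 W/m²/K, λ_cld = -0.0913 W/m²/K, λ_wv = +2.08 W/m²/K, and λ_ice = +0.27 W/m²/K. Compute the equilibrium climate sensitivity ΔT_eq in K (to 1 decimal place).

8.6 K

Net feedback parameter λ = (−3.3) + (-0.0913) + (+2.08) + (+0.27) = -1.0413 W/m²/K.
ΔT = −F/λ = −9/(-1.0413) = 8.6 K.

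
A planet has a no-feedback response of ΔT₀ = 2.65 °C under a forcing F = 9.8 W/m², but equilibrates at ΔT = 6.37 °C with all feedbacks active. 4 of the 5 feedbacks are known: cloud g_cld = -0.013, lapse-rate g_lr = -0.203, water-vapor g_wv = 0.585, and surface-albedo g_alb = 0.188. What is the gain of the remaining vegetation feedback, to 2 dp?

Amplification A = ΔT/ΔT₀ = 6.37/2.65 = 2.404.
Total gain g = 1 − 1/A = 1 − 1/2.404 = 0.584.
Known gains sum to -0.013 − 0.203 + 0.585 + 0.188 = 0.557.
g_veg = 0.584 − 0.557 = 0.03.

0.03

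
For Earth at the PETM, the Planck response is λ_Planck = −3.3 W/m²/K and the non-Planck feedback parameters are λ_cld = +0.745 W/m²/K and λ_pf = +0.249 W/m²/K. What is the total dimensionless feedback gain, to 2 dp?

0.30

Convert to gains: g_cld = 0.745/3.3 = 0.2258; g_pf = 0.249/3.3 = 0.07545.
Total gain g = 0.30125.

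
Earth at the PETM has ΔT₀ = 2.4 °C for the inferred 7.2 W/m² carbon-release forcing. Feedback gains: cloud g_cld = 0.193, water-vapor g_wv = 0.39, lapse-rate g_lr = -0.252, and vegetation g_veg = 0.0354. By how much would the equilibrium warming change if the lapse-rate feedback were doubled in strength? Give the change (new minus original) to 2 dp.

-1.08 °C

Original: g = 0.3664, ΔT = 2.4/(1−0.3664) = 3.7879 °C.
With doubled lapse-rate: g' = 0.1144, ΔT' = 2.4/(1−0.1144) = 2.7100 °C.
Change = 2.7100 − 3.7879 = -1.08 °C.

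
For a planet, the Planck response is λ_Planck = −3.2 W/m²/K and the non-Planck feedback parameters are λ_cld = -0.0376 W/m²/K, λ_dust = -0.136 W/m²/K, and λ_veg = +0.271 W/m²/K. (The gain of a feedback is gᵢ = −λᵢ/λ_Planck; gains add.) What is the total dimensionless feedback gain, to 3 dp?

0.030

Convert to gains: g_cld = -0.0376/3.2 = -0.01175; g_dust = -0.136/3.2 = -0.0425; g_veg = 0.271/3.2 = 0.08469.
Total gain g = 0.03044.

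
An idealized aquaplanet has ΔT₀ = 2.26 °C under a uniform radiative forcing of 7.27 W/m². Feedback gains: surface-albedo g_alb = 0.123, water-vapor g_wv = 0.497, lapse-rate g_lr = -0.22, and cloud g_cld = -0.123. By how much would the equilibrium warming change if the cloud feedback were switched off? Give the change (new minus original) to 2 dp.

Original: g = 0.277, ΔT = 2.26/(1−0.277) = 3.1259 °C.
Without cloud: g' = 0.4, ΔT' = 2.26/(1−0.4) = 3.7667 °C.
Change = 3.7667 − 3.1259 = 0.64 °C.

0.64 °C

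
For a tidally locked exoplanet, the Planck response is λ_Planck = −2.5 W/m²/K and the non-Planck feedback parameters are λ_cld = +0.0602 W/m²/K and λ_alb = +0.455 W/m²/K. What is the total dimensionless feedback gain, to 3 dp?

Convert to gains: g_cld = 0.0602/2.5 = 0.02408; g_alb = 0.455/2.5 = 0.182.
Total gain g = 0.20608.

0.206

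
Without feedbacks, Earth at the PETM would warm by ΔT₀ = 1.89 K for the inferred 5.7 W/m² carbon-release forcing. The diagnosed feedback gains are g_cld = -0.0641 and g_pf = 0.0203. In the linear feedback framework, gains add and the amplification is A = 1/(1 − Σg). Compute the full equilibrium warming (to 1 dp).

Total gain g = -0.0641 + 0.0203 = -0.0438.
Amplification A = 1/(1 + 0.0438) = 0.958.
ΔT = 1.89 × 0.958 = 1.8 K.

1.8 K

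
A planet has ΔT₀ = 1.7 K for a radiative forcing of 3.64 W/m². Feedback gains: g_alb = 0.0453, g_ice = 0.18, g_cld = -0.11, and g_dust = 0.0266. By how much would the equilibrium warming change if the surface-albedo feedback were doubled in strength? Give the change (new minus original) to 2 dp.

Original: g = 0.1419, ΔT = 1.7/(1−0.1419) = 1.9811 K.
With doubled surface-albedo: g' = 0.1872, ΔT' = 1.7/(1−0.1872) = 2.0915 K.
Change = 2.0915 − 1.9811 = 0.11 K.

0.11 K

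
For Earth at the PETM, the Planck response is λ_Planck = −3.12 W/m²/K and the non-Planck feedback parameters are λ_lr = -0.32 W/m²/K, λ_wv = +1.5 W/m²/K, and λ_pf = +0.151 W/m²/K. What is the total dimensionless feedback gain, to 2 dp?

0.43

Convert to gains: g_lr = -0.32/3.12 = -0.1026; g_wv = 1.5/3.12 = 0.4808; g_pf = 0.151/3.12 = 0.0484.
Total gain g = 0.4266.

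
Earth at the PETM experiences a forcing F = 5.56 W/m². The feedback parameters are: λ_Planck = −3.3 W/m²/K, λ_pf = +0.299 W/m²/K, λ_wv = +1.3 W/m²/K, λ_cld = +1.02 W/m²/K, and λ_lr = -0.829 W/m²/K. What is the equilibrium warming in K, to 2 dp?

Net feedback parameter λ = (−3.3) + (+0.299) + (+1.3) + (+1.02) + (-0.829) = -1.51 W/m²/K.
ΔT = −F/λ = −5.56/(-1.51) = 3.68 K.

3.68 K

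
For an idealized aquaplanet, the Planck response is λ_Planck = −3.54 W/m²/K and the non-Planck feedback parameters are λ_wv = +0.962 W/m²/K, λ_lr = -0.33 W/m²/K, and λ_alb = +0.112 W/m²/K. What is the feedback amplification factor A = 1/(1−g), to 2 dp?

Convert to gains: g_wv = 0.962/3.54 = 0.2718; g_lr = -0.33/3.54 = -0.09322; g_alb = 0.112/3.54 = 0.03164.
Total gain g = 0.21022.
A = 1/(1 − 0.21022) = 1.27.

1.27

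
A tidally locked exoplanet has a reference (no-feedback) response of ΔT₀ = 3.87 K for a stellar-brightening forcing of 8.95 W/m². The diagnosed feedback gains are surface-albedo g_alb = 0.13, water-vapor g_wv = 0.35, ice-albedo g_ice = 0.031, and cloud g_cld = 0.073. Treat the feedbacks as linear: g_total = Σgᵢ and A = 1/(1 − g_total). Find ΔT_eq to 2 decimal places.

Total gain g = 0.13 + 0.35 + 0.031 + 0.073 = 0.584.
Amplification A = 1/(1 − 0.584) = 2.404.
ΔT = 3.87 × 2.404 = 9.30 K.

9.30 K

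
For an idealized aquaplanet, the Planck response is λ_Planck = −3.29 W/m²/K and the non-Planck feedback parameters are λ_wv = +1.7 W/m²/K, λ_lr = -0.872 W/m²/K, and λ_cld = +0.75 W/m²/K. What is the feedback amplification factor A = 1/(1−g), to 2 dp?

Convert to gains: g_wv = 1.7/3.29 = 0.5167; g_lr = -0.872/3.29 = -0.265; g_cld = 0.75/3.29 = 0.228.
Total gain g = 0.4797.
A = 1/(1 − 0.4797) = 1.92.

1.92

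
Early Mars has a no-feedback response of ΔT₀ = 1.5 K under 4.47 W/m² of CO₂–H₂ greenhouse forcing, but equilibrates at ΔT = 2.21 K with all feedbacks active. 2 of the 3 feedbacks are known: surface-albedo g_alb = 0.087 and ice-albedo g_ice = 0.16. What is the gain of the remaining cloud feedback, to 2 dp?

0.07

Amplification A = ΔT/ΔT₀ = 2.21/1.5 = 1.473.
Total gain g = 1 − 1/A = 1 − 1/1.473 = 0.3211.
Known gains sum to 0.087 + 0.16 = 0.247.
g_cld = 0.3211 − 0.247 = 0.07.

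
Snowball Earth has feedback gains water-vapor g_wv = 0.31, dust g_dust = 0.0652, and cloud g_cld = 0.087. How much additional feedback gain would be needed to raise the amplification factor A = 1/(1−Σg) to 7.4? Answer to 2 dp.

0.40

Current total gain = 0.4622.
Target gain for A = 7.4: g* = 1 − 1/7.4 = 0.8649.
Additional gain needed = 0.8649 − 0.4622 = 0.40.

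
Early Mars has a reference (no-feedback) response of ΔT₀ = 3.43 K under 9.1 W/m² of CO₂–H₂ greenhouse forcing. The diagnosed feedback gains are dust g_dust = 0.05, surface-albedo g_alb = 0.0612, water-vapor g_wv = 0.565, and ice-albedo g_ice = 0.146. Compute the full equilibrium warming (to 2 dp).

19.29 K

Total gain g = 0.05 + 0.0612 + 0.565 + 0.146 = 0.8222.
Amplification A = 1/(1 − 0.8222) = 5.624.
ΔT = 3.43 × 5.624 = 19.29 K.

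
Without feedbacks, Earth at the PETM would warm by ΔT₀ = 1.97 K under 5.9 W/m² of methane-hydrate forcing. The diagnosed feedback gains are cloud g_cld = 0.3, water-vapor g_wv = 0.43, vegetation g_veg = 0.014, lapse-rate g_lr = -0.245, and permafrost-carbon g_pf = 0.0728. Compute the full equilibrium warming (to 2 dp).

4.60 K

Total gain g = 0.3 + 0.43 + 0.014 − 0.245 + 0.0728 = 0.5718.
Amplification A = 1/(1 − 0.5718) = 2.335.
ΔT = 1.97 × 2.335 = 4.60 K.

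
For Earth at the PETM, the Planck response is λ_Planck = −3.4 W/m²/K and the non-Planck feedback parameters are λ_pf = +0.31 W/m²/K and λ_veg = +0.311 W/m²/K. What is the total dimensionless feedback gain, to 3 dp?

0.183

Convert to gains: g_pf = 0.31/3.4 = 0.09118; g_veg = 0.311/3.4 = 0.09147.
Total gain g = 0.18265.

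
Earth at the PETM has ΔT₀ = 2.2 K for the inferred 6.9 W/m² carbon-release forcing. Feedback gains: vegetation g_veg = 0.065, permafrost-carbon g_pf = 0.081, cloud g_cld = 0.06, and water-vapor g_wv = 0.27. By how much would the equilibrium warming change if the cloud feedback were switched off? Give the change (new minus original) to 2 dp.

-0.43 K

Original: g = 0.476, ΔT = 2.2/(1−0.476) = 4.1985 K.
Without cloud: g' = 0.416, ΔT' = 2.2/(1−0.416) = 3.7671 K.
Change = 3.7671 − 4.1985 = -0.43 K.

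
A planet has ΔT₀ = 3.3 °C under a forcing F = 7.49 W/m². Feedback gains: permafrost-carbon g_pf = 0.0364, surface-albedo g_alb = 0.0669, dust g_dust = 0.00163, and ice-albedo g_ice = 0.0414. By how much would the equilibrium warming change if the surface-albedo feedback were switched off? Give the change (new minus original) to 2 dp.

-0.28 °C

Original: g = 0.14633, ΔT = 3.3/(1−0.14633) = 3.8657 °C.
Without surface-albedo: g' = 0.07943, ΔT' = 3.3/(1−0.07943) = 3.5847 °C.
Change = 3.5847 − 3.8657 = -0.28 °C.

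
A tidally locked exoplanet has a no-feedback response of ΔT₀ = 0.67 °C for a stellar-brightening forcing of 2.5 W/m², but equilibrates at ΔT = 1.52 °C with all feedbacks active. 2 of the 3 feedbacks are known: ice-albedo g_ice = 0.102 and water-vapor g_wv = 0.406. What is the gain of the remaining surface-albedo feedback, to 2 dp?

0.05

Amplification A = ΔT/ΔT₀ = 1.52/0.67 = 2.269.
Total gain g = 1 − 1/A = 1 − 1/2.269 = 0.5593.
Known gains sum to 0.102 + 0.406 = 0.508.
g_alb = 0.5593 − 0.508 = 0.05.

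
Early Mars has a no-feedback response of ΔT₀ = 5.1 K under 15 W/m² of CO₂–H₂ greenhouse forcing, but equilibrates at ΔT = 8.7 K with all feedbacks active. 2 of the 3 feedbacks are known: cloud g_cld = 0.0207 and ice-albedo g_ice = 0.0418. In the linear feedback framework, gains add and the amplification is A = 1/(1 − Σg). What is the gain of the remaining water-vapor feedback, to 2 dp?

Amplification A = ΔT/ΔT₀ = 8.7/5.1 = 1.706.
Total gain g = 1 − 1/A = 1 − 1/1.706 = 0.4138.
Known gains sum to 0.0207 + 0.0418 = 0.0625.
g_wv = 0.4138 − 0.0625 = 0.35.

0.35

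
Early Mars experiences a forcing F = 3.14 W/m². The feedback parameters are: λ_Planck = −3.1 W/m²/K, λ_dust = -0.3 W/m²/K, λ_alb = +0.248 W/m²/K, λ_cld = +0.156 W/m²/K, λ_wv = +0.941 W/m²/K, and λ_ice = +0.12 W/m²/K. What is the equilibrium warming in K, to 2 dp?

Net feedback parameter λ = (−3.1) + (-0.3) + (+0.248) + (+0.156) + (+0.941) + (+0.12) = -1.935 W/m²/K.
ΔT = −F/λ = −3.14/(-1.935) = 1.62 K.

1.62 K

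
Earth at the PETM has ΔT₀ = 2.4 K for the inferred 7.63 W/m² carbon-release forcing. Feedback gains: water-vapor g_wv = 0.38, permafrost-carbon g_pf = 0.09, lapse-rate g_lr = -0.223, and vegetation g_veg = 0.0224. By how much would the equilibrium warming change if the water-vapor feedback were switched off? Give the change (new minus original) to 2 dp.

-1.12 K

Original: g = 0.2694, ΔT = 2.4/(1−0.2694) = 3.2850 K.
Without water-vapor: g' = -0.1106, ΔT' = 2.4/(1+0.1106) = 2.1610 K.
Change = 2.1610 − 3.2850 = -1.12 K.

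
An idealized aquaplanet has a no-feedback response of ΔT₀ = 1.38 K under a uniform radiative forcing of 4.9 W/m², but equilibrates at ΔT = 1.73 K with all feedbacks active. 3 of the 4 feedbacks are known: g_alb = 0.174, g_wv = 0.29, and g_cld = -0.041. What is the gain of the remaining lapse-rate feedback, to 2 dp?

Amplification A = ΔT/ΔT₀ = 1.73/1.38 = 1.254.
Total gain g = 1 − 1/A = 1 − 1/1.254 = 0.2026.
Known gains sum to 0.174 + 0.29 − 0.041 = 0.423.
g_lr = 0.2026 − 0.423 = -0.22.

-0.22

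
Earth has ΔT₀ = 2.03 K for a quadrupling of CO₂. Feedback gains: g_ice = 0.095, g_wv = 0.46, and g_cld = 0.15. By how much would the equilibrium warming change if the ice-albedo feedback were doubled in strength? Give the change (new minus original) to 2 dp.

3.27 K

Original: g = 0.705, ΔT = 2.03/(1−0.705) = 6.8814 K.
With doubled ice-albedo: g' = 0.8, ΔT' = 2.03/(1−0.8) = 10.1500 K.
Change = 10.1500 − 6.8814 = 3.27 K.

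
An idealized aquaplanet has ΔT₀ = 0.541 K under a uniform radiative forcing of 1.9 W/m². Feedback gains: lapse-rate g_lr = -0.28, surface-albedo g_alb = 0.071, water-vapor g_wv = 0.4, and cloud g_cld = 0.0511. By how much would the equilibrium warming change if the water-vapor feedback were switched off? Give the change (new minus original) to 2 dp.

-0.25 K

Original: g = 0.2421, ΔT = 0.541/(1−0.2421) = 0.7138 K.
Without water-vapor: g' = -0.1579, ΔT' = 0.541/(1+0.1579) = 0.4672 K.
Change = 0.4672 − 0.7138 = -0.25 K.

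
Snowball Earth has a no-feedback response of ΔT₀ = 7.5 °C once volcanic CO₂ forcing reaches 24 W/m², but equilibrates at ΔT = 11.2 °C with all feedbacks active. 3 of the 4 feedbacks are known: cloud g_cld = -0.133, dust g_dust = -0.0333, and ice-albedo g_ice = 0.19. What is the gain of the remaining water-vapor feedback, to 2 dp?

Amplification A = ΔT/ΔT₀ = 11.2/7.5 = 1.493.
Total gain g = 1 − 1/A = 1 − 1/1.493 = 0.3302.
Known gains sum to -0.133 − 0.0333 + 0.19 = 0.0237.
g_wv = 0.3302 − 0.0237 = 0.31.

0.31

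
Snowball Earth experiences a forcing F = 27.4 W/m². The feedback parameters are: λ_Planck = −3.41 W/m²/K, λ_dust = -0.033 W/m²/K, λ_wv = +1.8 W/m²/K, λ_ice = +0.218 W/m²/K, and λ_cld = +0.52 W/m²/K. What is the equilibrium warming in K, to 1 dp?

Net feedback parameter λ = (−3.41) + (-0.033) + (+1.8) + (+0.218) + (+0.52) = -0.905 W/m²/K.
ΔT = −F/λ = −27.4/(-0.905) = 30.3 K.

30.3 K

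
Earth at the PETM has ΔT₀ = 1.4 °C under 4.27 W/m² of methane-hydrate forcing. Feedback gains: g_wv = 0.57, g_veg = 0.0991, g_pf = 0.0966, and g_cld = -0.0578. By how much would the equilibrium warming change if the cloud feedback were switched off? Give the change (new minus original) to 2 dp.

1.18 °C

Original: g = 0.7079, ΔT = 1.4/(1−0.7079) = 4.7929 °C.
Without cloud: g' = 0.7657, ΔT' = 1.4/(1−0.7657) = 5.9752 °C.
Change = 5.9752 − 4.7929 = 1.18 °C.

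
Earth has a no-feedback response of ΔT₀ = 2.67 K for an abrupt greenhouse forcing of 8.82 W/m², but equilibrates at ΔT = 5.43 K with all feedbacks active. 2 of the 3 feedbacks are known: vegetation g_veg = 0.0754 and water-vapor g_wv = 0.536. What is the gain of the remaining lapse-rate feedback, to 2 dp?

Amplification A = ΔT/ΔT₀ = 5.43/2.67 = 2.034.
Total gain g = 1 − 1/A = 1 − 1/2.034 = 0.5084.
Known gains sum to 0.0754 + 0.536 = 0.6114.
g_lr = 0.5084 − 0.6114 = -0.10.

-0.10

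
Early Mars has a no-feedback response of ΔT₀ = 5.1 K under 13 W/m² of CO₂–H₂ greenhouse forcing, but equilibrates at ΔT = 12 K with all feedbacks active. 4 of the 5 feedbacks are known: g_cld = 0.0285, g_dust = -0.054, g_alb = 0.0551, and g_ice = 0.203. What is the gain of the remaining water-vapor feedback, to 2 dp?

Amplification A = ΔT/ΔT₀ = 12/5.1 = 2.353.
Total gain g = 1 − 1/A = 1 − 1/2.353 = 0.575.
Known gains sum to 0.0285 − 0.054 + 0.0551 + 0.203 = 0.2326.
g_wv = 0.575 − 0.2326 = 0.34.

0.34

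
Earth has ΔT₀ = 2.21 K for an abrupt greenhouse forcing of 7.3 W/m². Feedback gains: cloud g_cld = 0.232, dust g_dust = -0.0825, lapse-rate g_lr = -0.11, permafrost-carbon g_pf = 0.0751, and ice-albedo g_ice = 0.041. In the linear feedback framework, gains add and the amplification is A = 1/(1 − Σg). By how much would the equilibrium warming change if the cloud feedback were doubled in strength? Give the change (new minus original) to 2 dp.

0.99 K

Original: g = 0.1556, ΔT = 2.21/(1−0.1556) = 2.6172 K.
With doubled cloud: g' = 0.3876, ΔT' = 2.21/(1−0.3876) = 3.6088 K.
Change = 3.6088 − 2.6172 = 0.99 K.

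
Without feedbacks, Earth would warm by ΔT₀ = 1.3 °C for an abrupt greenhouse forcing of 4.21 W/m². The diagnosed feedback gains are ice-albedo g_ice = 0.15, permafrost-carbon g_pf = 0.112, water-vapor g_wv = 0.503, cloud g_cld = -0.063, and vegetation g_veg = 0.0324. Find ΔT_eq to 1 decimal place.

Total gain g = 0.15 + 0.112 + 0.503 − 0.063 + 0.0324 = 0.7344.
Amplification A = 1/(1 − 0.7344) = 3.765.
ΔT = 1.3 × 3.765 = 4.9 °C.

4.9 °C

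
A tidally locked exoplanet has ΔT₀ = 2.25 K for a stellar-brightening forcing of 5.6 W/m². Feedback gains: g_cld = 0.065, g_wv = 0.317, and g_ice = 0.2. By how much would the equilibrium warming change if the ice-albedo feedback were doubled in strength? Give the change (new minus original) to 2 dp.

4.94 K

Original: g = 0.582, ΔT = 2.25/(1−0.582) = 5.3828 K.
With doubled ice-albedo: g' = 0.782, ΔT' = 2.25/(1−0.782) = 10.3211 K.
Change = 10.3211 − 5.3828 = 4.94 K.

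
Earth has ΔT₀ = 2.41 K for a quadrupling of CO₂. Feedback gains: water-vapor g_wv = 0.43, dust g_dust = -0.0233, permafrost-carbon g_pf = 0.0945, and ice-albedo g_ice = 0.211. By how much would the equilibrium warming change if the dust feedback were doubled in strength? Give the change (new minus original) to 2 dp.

Original: g = 0.7122, ΔT = 2.41/(1−0.7122) = 8.3739 K.
With doubled dust: g' = 0.6889, ΔT' = 2.41/(1−0.6889) = 7.7467 K.
Change = 7.7467 − 8.3739 = -0.63 K.

-0.63 K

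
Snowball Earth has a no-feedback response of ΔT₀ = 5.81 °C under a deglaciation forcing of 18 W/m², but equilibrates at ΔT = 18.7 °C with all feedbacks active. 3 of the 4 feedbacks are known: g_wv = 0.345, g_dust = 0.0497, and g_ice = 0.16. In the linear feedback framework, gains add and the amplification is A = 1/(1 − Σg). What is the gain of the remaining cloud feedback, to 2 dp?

Amplification A = ΔT/ΔT₀ = 18.7/5.81 = 3.219.
Total gain g = 1 − 1/A = 1 − 1/3.219 = 0.6893.
Known gains sum to 0.345 + 0.0497 + 0.16 = 0.5547.
g_cld = 0.6893 − 0.5547 = 0.13.

0.13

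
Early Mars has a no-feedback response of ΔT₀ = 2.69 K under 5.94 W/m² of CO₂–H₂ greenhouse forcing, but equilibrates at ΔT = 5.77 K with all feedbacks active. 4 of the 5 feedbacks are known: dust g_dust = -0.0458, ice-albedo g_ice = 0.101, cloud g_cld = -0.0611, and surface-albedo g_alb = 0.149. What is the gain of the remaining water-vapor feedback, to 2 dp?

0.39

Amplification A = ΔT/ΔT₀ = 5.77/2.69 = 2.145.
Total gain g = 1 − 1/A = 1 − 1/2.145 = 0.5338.
Known gains sum to -0.0458 + 0.101 − 0.0611 + 0.149 = 0.1431.
g_wv = 0.5338 − 0.1431 = 0.39.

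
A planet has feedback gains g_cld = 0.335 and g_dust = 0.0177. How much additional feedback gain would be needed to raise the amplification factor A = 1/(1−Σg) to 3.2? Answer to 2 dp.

0.33

Current total gain = 0.3527.
Target gain for A = 3.2: g* = 1 − 1/3.2 = 0.6875.
Additional gain needed = 0.6875 − 0.3527 = 0.33.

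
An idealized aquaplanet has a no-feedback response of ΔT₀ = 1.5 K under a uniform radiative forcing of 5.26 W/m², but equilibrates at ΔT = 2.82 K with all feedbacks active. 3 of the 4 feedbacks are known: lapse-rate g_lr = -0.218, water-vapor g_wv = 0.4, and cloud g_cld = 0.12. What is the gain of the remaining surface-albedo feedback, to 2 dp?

0.17

Amplification A = ΔT/ΔT₀ = 2.82/1.5 = 1.88.
Total gain g = 1 − 1/A = 1 − 1/1.88 = 0.4681.
Known gains sum to -0.218 + 0.4 + 0.12 = 0.302.
g_alb = 0.4681 − 0.302 = 0.17.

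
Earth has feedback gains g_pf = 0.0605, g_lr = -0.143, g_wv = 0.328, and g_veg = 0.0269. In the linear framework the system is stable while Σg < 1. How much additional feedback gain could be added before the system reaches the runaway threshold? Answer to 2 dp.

0.73

Current total gain = 0.0605 − 0.143 + 0.328 + 0.0269 = 0.2724.
Margin to runaway = 1 − 0.2724 = 0.73.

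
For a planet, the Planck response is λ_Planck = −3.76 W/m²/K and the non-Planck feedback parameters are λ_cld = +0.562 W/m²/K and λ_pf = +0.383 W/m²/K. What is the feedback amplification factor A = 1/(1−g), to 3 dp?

Convert to gains: g_cld = 0.562/3.76 = 0.1495; g_pf = 0.383/3.76 = 0.1019.
Total gain g = 0.2514.
A = 1/(1 − 0.2514) = 1.336.

1.336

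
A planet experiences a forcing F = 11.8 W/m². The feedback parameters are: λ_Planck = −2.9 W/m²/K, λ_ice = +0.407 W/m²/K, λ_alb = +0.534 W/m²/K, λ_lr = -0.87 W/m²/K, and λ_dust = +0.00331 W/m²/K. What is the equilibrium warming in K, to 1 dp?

4.2 K

Net feedback parameter λ = (−2.9) + (+0.407) + (+0.534) + (-0.87) + (+0.00331) = -2.82569 W/m²/K.
ΔT = −F/λ = −11.8/(-2.82569) = 4.2 K.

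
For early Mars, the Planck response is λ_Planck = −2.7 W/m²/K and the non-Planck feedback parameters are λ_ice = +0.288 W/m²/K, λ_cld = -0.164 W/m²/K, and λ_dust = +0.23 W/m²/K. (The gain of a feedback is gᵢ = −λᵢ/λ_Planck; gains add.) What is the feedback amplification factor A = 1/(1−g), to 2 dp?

Convert to gains: g_ice = 0.288/2.7 = 0.1067; g_cld = -0.164/2.7 = -0.06074; g_dust = 0.23/2.7 = 0.08519.
Total gain g = 0.13115.
A = 1/(1 − 0.13115) = 1.15.

1.15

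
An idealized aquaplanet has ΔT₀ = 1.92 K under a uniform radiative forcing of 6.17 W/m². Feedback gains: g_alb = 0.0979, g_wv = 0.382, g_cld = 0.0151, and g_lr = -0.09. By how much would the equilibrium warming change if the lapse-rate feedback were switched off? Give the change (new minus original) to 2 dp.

Original: g = 0.405, ΔT = 1.92/(1−0.405) = 3.2269 K.
Without lapse-rate: g' = 0.495, ΔT' = 1.92/(1−0.495) = 3.8020 K.
Change = 3.8020 − 3.2269 = 0.58 K.

0.58 K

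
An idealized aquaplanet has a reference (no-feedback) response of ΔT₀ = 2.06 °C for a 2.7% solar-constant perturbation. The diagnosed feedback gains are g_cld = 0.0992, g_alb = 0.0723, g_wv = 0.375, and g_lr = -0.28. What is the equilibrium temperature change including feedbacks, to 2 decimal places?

Total gain g = 0.0992 + 0.0723 + 0.375 − 0.28 = 0.2665.
Amplification A = 1/(1 − 0.2665) = 1.363.
ΔT = 2.06 × 1.363 = 2.81 °C.

2.81 °C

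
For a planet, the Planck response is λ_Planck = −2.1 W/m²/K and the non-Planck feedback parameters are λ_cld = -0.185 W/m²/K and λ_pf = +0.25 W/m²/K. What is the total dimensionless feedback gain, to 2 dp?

Convert to gains: g_cld = -0.185/2.1 = -0.0881; g_pf = 0.25/2.1 = 0.119.
Total gain g = 0.0309.

0.03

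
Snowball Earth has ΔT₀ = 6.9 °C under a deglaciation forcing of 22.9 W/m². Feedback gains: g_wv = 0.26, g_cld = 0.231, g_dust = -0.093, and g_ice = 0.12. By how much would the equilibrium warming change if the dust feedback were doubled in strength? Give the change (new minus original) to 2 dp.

Original: g = 0.518, ΔT = 6.9/(1−0.518) = 14.3154 °C.
With doubled dust: g' = 0.425, ΔT' = 6.9/(1−0.425) = 12.0000 °C.
Change = 12.0000 − 14.3154 = -2.32 °C.

-2.32 °C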